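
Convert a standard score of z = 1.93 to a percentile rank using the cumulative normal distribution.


CDF(z) = 0.5 * (1 + erf(z/sqrt(2)))
erf(1.3647) = 0.9464
CDF = 0.9732
Percentile rank = 0.9732 * 100 = 97.32

97.32


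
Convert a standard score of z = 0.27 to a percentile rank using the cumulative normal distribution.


CDF(z) = 0.5 * (1 + erf(z/sqrt(2)))
erf(0.1909) = 0.2128
CDF = 0.6064
Percentile rank = 0.6064 * 100 = 60.64

60.64


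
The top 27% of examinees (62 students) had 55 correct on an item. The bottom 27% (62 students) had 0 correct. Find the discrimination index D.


p_upper = 55/62 = 0.8871
p_lower = 0/62 = 0.0
D = 0.8871 - 0.0 = 0.8871

0.8871


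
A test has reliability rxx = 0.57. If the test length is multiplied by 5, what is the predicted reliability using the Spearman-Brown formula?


r_new = (n * rxx) / (1 + (n-1) * rxx)
r_new = (5 * 0.57) / (1 + 4 * 0.57)
r_new = 2.85 / 3.28
r_new = 0.8689

0.8689


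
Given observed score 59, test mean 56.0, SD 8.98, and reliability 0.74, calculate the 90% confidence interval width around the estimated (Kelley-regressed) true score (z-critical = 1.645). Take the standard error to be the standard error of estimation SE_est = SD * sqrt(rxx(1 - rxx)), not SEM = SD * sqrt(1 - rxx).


True score estimate = 0.74*59 + 0.26*56.0 = 58.22
SE_est = SD * sqrt(rxx * (1 - rxx)) = 8.98 * sqrt(0.74 * 0.26) = 8.98 * sqrt(0.1924) = 3.938936
CI = T_est +/- z * SE_est, so width = 2 * z * SE_est = 2 * 1.645 * 3.938936
Width = 12.9591

12.9591


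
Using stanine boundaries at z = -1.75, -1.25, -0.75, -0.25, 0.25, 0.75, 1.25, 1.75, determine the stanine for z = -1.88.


Stanine boundaries: [-1.75, -1.25, -0.75, -0.25, 0.25, 0.75, 1.25, 1.75]
z = -1.88
Check each boundary:
  z < -1.75
  z < -1.25
  z < -0.75
  z < -0.25
  z < 0.25
  z < 0.75
  z < 1.25
  z < 1.75
Highest qualifying boundary gives stanine = 1

1


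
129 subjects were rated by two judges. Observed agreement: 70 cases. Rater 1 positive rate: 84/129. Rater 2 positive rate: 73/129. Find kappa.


P_o = 70/129 = 0.542636
P_e = (84*73 + 45*56) / 16641 = 0.519921
kappa = (P_o - P_e) / (1 - P_e)
kappa = (0.542636 - 0.519921) / (1 - 0.519921)
kappa = 0.0473

0.0473


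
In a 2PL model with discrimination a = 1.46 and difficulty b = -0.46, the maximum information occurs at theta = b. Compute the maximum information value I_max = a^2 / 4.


For 2PL, max info at theta = b = -0.46
I_max = a^2 / 4 = 1.46^2 / 4
= 2.1316 / 4
I_max = 0.5329

0.5329


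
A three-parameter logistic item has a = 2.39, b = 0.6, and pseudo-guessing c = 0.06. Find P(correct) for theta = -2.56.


logit = 2.39*(-2.56 - 0.6) = -7.5524
P* = 1/(1 + exp(--7.5524)) = 0.0005
P = 0.06 + (1 - 0.06) * 0.0005
P = 0.0605

0.0605


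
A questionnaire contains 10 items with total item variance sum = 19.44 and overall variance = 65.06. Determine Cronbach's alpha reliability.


alpha = (k/(k-1)) * (1 - sum(si^2)/s_total^2)
= (10/9) * (1 - 19.44/65.06)
alpha = 0.7791

0.7791


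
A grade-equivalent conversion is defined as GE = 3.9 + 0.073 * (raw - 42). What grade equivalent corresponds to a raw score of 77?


raw - median = 77 - 42 = 35
slope * diff = 0.073 * 35 = 2.555
GE = 3.9 + 2.555
GE = 6.455

6.455


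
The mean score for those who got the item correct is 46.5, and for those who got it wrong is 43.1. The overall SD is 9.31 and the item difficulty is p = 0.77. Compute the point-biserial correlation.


q = 1 - p = 0.23
rpb = ((M1 - M0) / SD) * sqrt(p * q)
rpb = ((46.5 - 43.1) / 9.31) * sqrt(0.77 * 0.23)
rpb = 0.1537

0.1537


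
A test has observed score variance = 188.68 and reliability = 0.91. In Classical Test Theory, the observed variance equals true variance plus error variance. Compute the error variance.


var_true = rxx * var_obs = 0.91 * 188.68 = 171.6988
var_error = var_obs - var_true
var_error = 188.68 - 171.6988
var_error = 16.9812

16.9812


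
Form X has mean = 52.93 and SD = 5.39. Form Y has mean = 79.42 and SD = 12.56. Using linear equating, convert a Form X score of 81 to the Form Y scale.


slope = SD_Y / SD_X = 12.56 / 5.39 ~ 2.3302
intercept = mean_Y - slope * mean_X = 79.42 - (12.56 / 5.39) * 52.93 ~ -43.9197
Y = slope * X + intercept. To avoid rounding drift from the rounded slope/intercept, evaluate the equivalent form Y = mean_Y + SD_Y * (X - mean_X) / SD_X at full precision:
Y = 79.42 + 12.56 * (81 - 52.93) / 5.39
Y = 79.42 + 12.56 * 28.07 / 5.39
Y = 79.42 + 352.5592 / 5.39
Y = 79.42 + 65.4099
Y = 144.8299

144.8299


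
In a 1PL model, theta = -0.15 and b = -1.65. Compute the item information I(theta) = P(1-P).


P = 1/(1+exp(-(-0.15--1.65))) = 0.8176
I = P*(1-P) = 0.8176 * 0.1824
I = 0.1491

0.1491


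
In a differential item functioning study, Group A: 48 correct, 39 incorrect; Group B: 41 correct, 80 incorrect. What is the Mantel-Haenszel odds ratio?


Odds_A = 48/39 = 1.2308
Odds_B = 41/80 = 0.5125
OR = Odds_A / Odds_B = 1.2308 / 0.5125
Exactly, OR = (48 * 80) / (39 * 41) = 3840 / 1599
OR = 2.4015

2.4015


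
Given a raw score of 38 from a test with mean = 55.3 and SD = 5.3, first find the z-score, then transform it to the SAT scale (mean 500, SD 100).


z = (X - mean) / SD = (38 - 55.3) / 5.3
z = -17.3 / 5.3
z = -3.2642
SAT-scale = SAT = 500 + 100z
Carry z at full precision (z = -17.3 / 5.3) into the conversion:
SAT-scale = 500 + 100 * (-17.3 / 5.3) = 500 + -1730 / 5.3
SAT-scale = 500 + -326.4151
SAT-scale = 173.5849

173.5849


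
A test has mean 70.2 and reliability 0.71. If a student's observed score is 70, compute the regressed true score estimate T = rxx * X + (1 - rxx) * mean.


T_est = rxx * X + (1 - rxx) * mean
T_est = 0.71 * 70 + 0.29 * 70.2
T_est = 49.7 + 20.358
T_est = 70.058

70.058


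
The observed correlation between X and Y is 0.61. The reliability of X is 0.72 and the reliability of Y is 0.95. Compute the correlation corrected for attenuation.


r_corrected = rxy / sqrt(rxx * ryy)
= 0.61 / sqrt(0.72 * 0.95)
= 0.61 / sqrt(0.684)
= 0.61 / 0.827043
r_corrected = 0.7376

0.7376


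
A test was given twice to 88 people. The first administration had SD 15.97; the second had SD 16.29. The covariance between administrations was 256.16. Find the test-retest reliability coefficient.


r = cov(X,Y) / (SD_X * SD_Y)
r = 256.16 / (15.97 * 16.29)
r = 256.16 / 260.1513
r = 0.9847

0.9847


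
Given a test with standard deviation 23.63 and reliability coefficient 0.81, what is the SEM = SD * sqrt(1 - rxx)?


SEM = SD * sqrt(1 - rxx)
SEM = 23.63 * sqrt(1 - 0.81)
SEM = 23.63 * sqrt(0.19) = 23.63 * 0.43589
SEM = 10.3001

10.3001


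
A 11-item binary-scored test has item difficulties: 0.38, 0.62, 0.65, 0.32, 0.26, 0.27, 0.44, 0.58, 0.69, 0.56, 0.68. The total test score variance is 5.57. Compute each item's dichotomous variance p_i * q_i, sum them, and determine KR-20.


For each item, compute p_i * q_i:
  Item 1: 0.38 * 0.62 = 0.2356
  Item 2: 0.62 * 0.38 = 0.2356
  Item 3: 0.65 * 0.35 = 0.2275
  Item 4: 0.32 * 0.68 = 0.2176
  Item 5: 0.26 * 0.74 = 0.1924
  Item 6: 0.27 * 0.73 = 0.1971
  Item 7: 0.44 * 0.56 = 0.2464
  Item 8: 0.58 * 0.42 = 0.2436
  Item 9: 0.69 * 0.31 = 0.2139
  Item 10: 0.56 * 0.44 = 0.2464
  Item 11: 0.68 * 0.32 = 0.2176
Sum(p_i * q_i) = 0.2356 + 0.2356 + 0.2275 + 0.2176 + 0.1924 + 0.1971 + 0.2464 + 0.2436 + 0.2139 + 0.2464 + 0.2176 = 2.4737
KR-20 = (k/(k-1)) * (1 - Sum(p_i*q_i) / Var_total)
= (11/10) * (1 - 2.4737/5.57)
= 1.1 * 0.5559
KR-20 = 0.6115

0.6115


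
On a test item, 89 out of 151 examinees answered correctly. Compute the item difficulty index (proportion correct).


Item difficulty p = number correct / total examinees
p = 89 / 151
p = 0.5894

0.5894


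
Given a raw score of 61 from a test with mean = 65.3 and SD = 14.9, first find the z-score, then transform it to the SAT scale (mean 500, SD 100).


z = (X - mean) / SD = (61 - 65.3) / 14.9
z = -4.3 / 14.9
z = -0.2886
SAT-scale = SAT = 500 + 100z
Carry z at full precision (z = -4.3 / 14.9) into the conversion:
SAT-scale = 500 + 100 * (-4.3 / 14.9) = 500 + -430 / 14.9
SAT-scale = 500 + -28.8591
SAT-scale = 471.1409

471.1409


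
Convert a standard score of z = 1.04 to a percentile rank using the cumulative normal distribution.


CDF(z) = 0.5 * (1 + erf(z/sqrt(2)))
erf(0.7354) = 0.7017
CDF = 0.8508
Percentile rank = 0.8508 * 100 = 85.08

85.08


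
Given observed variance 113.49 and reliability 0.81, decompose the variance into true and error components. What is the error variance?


var_true = rxx * var_obs = 0.81 * 113.49 = 91.9269
var_error = var_obs - var_true
var_error = 113.49 - 91.9269
var_error = 21.5631

21.5631


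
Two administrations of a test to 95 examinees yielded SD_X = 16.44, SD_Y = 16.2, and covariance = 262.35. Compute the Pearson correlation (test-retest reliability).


r = cov(X,Y) / (SD_X * SD_Y)
r = 262.35 / (16.44 * 16.2)
r = 262.35 / 266.328
r = 0.9851

0.9851


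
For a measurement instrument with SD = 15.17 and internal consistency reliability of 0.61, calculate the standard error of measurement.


SEM = SD * sqrt(1 - rxx)
SEM = 15.17 * sqrt(1 - 0.61)
SEM = 15.17 * sqrt(0.39) = 15.17 * 0.6245
SEM = 9.4737

9.4737


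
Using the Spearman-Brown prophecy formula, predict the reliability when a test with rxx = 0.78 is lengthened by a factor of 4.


r_new = (n * rxx) / (1 + (n-1) * rxx)
r_new = (4 * 0.78) / (1 + 3 * 0.78)
r_new = 3.12 / 3.34
r_new = 0.9341

0.9341


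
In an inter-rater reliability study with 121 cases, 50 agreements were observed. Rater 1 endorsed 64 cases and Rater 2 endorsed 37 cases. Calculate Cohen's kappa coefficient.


P_o = 50/121 = 0.413223
P_e = (64*37 + 57*84) / 14641 = 0.488764
kappa = (P_o - P_e) / (1 - P_e)
kappa = (0.413223 - 0.488764) / (1 - 0.488764)
kappa = -0.1478

-0.1478


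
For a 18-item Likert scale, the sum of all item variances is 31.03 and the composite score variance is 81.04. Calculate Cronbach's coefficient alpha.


alpha = (k/(k-1)) * (1 - sum(si^2)/s_total^2)
= (18/17) * (1 - 31.03/81.04)
alpha = 0.6534

0.6534


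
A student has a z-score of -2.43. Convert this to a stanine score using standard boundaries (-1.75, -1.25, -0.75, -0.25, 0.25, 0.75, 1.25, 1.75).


Stanine boundaries: [-1.75, -1.25, -0.75, -0.25, 0.25, 0.75, 1.25, 1.75]
z = -2.43
Check each boundary:
  z < -1.75
  z < -1.25
  z < -0.75
  z < -0.25
  z < 0.25
  z < 0.75
  z < 1.25
  z < 1.75
Highest qualifying boundary gives stanine = 1

1


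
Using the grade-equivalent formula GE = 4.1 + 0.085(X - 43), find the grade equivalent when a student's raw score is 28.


raw - median = 28 - 43 = -15
slope * diff = 0.085 * -15 = -1.275
GE = 4.1 + -1.275
GE = 2.825

2.825


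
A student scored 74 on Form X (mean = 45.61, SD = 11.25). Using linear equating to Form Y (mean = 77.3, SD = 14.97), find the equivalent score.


slope = SD_Y / SD_X = 14.97 / 11.25 ~ 1.3307
intercept = mean_Y - slope * mean_X = 77.3 - (14.97 / 11.25) * 45.61 ~ 16.6083
Y = slope * X + intercept. To avoid rounding drift from the rounded slope/intercept, evaluate the equivalent form Y = mean_Y + SD_Y * (X - mean_X) / SD_X at full precision:
Y = 77.3 + 14.97 * (74 - 45.61) / 11.25
Y = 77.3 + 14.97 * 28.39 / 11.25
Y = 77.3 + 424.9983 / 11.25
Y = 77.3 + 37.7776
Y = 115.0776

115.0776


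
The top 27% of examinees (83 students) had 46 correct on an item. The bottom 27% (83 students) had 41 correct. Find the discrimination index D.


p_upper = 46/83 = 0.5542
p_lower = 41/83 = 0.494
D = 0.5542 - 0.494 = 0.0602

0.0602


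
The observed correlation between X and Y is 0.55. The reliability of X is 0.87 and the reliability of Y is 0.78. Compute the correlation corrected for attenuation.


r_corrected = rxy / sqrt(rxx * ryy)
= 0.55 / sqrt(0.87 * 0.78)
= 0.55 / sqrt(0.6786)
= 0.55 / 0.823772
r_corrected = 0.6677

0.6677


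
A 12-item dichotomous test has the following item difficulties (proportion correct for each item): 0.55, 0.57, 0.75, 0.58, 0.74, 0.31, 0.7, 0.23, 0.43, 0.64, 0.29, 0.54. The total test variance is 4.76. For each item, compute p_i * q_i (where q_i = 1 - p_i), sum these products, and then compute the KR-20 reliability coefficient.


For each item, compute p_i * q_i:
  Item 1: 0.55 * 0.45 = 0.2475
  Item 2: 0.57 * 0.43 = 0.2451
  Item 3: 0.75 * 0.25 = 0.1875
  Item 4: 0.58 * 0.42 = 0.2436
  Item 5: 0.74 * 0.26 = 0.1924
  Item 6: 0.31 * 0.69 = 0.2139
  Item 7: 0.7 * 0.3 = 0.21
  Item 8: 0.23 * 0.77 = 0.1771
  Item 9: 0.43 * 0.57 = 0.2451
  Item 10: 0.64 * 0.36 = 0.2304
  Item 11: 0.29 * 0.71 = 0.2059
  Item 12: 0.54 * 0.46 = 0.2484
Sum(p_i * q_i) = 0.2475 + 0.2451 + 0.1875 + 0.2436 + 0.1924 + 0.2139 + 0.21 + 0.1771 + 0.2451 + 0.2304 + 0.2059 + 0.2484 = 2.6469
KR-20 = (k/(k-1)) * (1 - Sum(p_i*q_i) / Var_total)
= (12/11) * (1 - 2.6469/4.76)
= 1.0909 * 0.4439
KR-20 = 0.4843

0.4843


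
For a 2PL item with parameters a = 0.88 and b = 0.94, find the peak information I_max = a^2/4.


For 2PL, max info at theta = b = 0.94
I_max = a^2 / 4 = 0.88^2 / 4
= 0.7744 / 4
I_max = 0.1936

0.1936


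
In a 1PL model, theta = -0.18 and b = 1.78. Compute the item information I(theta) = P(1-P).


P = 1/(1+exp(-(-0.18-1.78))) = 0.1235
I = P*(1-P) = 0.1235 * 0.8765
I = 0.1082

0.1082


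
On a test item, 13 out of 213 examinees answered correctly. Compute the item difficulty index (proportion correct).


Item difficulty p = number correct / total examinees
p = 13 / 213
p = 0.061

0.061


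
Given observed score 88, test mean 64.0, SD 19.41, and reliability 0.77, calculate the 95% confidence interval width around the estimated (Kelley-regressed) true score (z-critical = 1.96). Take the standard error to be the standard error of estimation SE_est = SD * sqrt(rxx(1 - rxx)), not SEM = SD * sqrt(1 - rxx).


True score estimate = 0.77*88 + 0.23*64.0 = 82.48
SE_est = SD * sqrt(rxx * (1 - rxx)) = 19.41 * sqrt(0.77 * 0.23) = 19.41 * sqrt(0.1771) = 8.168359
CI = T_est +/- z * SE_est, so width = 2 * z * SE_est = 2 * 1.96 * 8.168359
Width = 32.02

32.02


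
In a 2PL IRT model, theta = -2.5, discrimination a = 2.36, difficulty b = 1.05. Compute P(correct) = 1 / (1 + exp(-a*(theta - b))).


a*(theta - b) = 2.36 * (-2.5 - 1.05) = -8.378
exp(--8.378) = 4350.2996
P = 1 / (1 + 4350.2996)
P = 0.0002

0.0002


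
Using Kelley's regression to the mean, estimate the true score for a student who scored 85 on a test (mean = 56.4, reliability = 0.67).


T_est = rxx * X + (1 - rxx) * mean
T_est = 0.67 * 85 + 0.33 * 56.4
T_est = 56.95 + 18.612
T_est = 75.562

75.562


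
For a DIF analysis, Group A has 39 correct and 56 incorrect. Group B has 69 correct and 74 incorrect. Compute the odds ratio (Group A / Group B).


Odds_A = 39/56 = 0.6964
Odds_B = 69/74 = 0.9324
OR = Odds_A / Odds_B = 0.6964 / 0.9324
Exactly, OR = (39 * 74) / (56 * 69) = 2886 / 3864
OR = 0.7469

0.7469


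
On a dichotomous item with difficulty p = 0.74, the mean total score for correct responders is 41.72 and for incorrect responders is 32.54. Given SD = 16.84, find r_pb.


q = 1 - p = 0.26
rpb = ((M1 - M0) / SD) * sqrt(p * q)
rpb = ((41.72 - 32.54) / 16.84) * sqrt(0.74 * 0.26)
rpb = 0.2391

0.2391


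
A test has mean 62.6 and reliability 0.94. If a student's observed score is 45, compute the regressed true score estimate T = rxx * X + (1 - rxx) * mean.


T_est = rxx * X + (1 - rxx) * mean
T_est = 0.94 * 45 + 0.06 * 62.6
T_est = 42.3 + 3.756
T_est = 46.056

46.056


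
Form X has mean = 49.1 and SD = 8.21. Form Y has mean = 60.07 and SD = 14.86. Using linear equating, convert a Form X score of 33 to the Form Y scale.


slope = SD_Y / SD_X = 14.86 / 8.21 ~ 1.81
intercept = mean_Y - slope * mean_X = 60.07 - (14.86 / 8.21) * 49.1 ~ -28.8004
Y = slope * X + intercept. To avoid rounding drift from the rounded slope/intercept, evaluate the equivalent form Y = mean_Y + SD_Y * (X - mean_X) / SD_X at full precision:
Y = 60.07 + 14.86 * (33 - 49.1) / 8.21
Y = 60.07 - 14.86 * 16.1 / 8.21
Y = 60.07 - 239.246 / 8.21
Y = 60.07 - 29.1408
Y = 30.9292

30.9292


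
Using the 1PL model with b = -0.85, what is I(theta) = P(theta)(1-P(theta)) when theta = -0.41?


P = 1/(1+exp(-(-0.41--0.85))) = 0.6083
I = P*(1-P) = 0.6083 * 0.3917
I = 0.2383

0.2383


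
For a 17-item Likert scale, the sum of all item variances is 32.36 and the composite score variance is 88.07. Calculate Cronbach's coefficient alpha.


alpha = (k/(k-1)) * (1 - sum(si^2)/s_total^2)
= (17/16) * (1 - 32.36/88.07)
alpha = 0.6721

0.6721


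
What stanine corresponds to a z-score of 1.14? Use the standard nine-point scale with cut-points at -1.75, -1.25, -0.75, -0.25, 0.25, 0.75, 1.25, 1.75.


Stanine boundaries: [-1.75, -1.25, -0.75, -0.25, 0.25, 0.75, 1.25, 1.75]
z = 1.14
Check each boundary:
  z >= -1.75 -> could be stanine 2
  z >= -1.25 -> could be stanine 3
  z >= -0.75 -> could be stanine 4
  z >= -0.25 -> could be stanine 5
  z >= 0.25 -> could be stanine 6
  z >= 0.75 -> could be stanine 7
  z < 1.25
  z < 1.75
Highest qualifying boundary gives stanine = 7

7


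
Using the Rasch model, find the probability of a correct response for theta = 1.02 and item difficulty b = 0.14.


theta - b = 1.02 - 0.14 = 0.88
exp(-(theta - b)) = exp(-0.88) = 0.4148
P = 1 / (1 + 0.4148)
P = 0.7068

0.7068


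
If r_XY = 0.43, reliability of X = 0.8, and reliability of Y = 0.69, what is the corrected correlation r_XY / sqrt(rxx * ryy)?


r_corrected = rxy / sqrt(rxx * ryy)
= 0.43 / sqrt(0.8 * 0.69)
= 0.43 / sqrt(0.552)
= 0.43 / 0.742967
r_corrected = 0.5788

0.5788


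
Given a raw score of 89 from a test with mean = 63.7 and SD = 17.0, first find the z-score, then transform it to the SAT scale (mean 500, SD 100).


z = (X - mean) / SD = (89 - 63.7) / 17.0
z = 25.3 / 17.0
z = 1.4882
SAT-scale = SAT = 500 + 100z
Carry z at full precision (z = 25.3 / 17.0) into the conversion:
SAT-scale = 500 + 100 * (25.3 / 17.0) = 500 + 2530 / 17.0
SAT-scale = 500 + 148.8235
SAT-scale = 648.8235

648.8235


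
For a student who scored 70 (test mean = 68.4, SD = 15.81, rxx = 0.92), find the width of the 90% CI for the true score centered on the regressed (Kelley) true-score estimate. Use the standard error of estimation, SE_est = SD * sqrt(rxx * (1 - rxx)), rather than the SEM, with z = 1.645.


True score estimate = 0.92*70 + 0.08*68.4 = 69.872
SE_est = SD * sqrt(rxx * (1 - rxx)) = 15.81 * sqrt(0.92 * 0.08) = 15.81 * sqrt(0.0736) = 4.289145
CI = T_est +/- z * SE_est, so width = 2 * z * SE_est = 2 * 1.645 * 4.289145
Width = 14.1113

14.1113


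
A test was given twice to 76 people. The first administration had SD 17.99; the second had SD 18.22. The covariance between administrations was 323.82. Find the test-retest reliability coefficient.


r = cov(X,Y) / (SD_X * SD_Y)
r = 323.82 / (17.99 * 18.22)
r = 323.82 / 327.7778
r = 0.9879

0.9879


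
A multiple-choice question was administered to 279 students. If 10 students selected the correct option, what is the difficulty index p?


Item difficulty p = number correct / total examinees
p = 10 / 279
p = 0.0358

0.0358


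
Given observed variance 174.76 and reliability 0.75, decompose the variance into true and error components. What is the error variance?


var_true = rxx * var_obs = 0.75 * 174.76 = 131.07
var_error = var_obs - var_true
var_error = 174.76 - 131.07
var_error = 43.69

43.69


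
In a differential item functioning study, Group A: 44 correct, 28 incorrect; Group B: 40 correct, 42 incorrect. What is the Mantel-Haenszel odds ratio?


Odds_A = 44/28 = 1.5714
Odds_B = 40/42 = 0.9524
OR = Odds_A / Odds_B = 1.5714 / 0.9524
Exactly, OR = (44 * 42) / (28 * 40) = 1848 / 1120
OR = 1.65

1.65


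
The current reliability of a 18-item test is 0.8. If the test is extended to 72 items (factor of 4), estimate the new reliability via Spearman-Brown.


r_new = (n * rxx) / (1 + (n-1) * rxx)
r_new = (4 * 0.8) / (1 + 3 * 0.8)
r_new = 3.2 / 3.4
r_new = 0.9412

0.9412


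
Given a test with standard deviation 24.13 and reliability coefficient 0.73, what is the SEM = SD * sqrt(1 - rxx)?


SEM = SD * sqrt(1 - rxx)
SEM = 24.13 * sqrt(1 - 0.73)
SEM = 24.13 * sqrt(0.27) = 24.13 * 0.519615
SEM = 12.5383

12.5383


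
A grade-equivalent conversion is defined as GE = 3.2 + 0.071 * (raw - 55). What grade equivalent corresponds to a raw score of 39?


raw - median = 39 - 55 = -16
slope * diff = 0.071 * -16 = -1.136
GE = 3.2 + -1.136
GE = 2.064

2.064


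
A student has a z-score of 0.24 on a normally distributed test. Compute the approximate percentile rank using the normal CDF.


CDF(z) = 0.5 * (1 + erf(z/sqrt(2)))
erf(0.1697) = 0.1897
CDF = 0.5948
Percentile rank = 0.5948 * 100 = 59.48

59.48


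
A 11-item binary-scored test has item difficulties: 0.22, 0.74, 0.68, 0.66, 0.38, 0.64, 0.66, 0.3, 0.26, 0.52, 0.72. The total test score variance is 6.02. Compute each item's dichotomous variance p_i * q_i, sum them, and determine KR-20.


For each item, compute p_i * q_i:
  Item 1: 0.22 * 0.78 = 0.1716
  Item 2: 0.74 * 0.26 = 0.1924
  Item 3: 0.68 * 0.32 = 0.2176
  Item 4: 0.66 * 0.34 = 0.2244
  Item 5: 0.38 * 0.62 = 0.2356
  Item 6: 0.64 * 0.36 = 0.2304
  Item 7: 0.66 * 0.34 = 0.2244
  Item 8: 0.3 * 0.7 = 0.21
  Item 9: 0.26 * 0.74 = 0.1924
  Item 10: 0.52 * 0.48 = 0.2496
  Item 11: 0.72 * 0.28 = 0.2016
Sum(p_i * q_i) = 0.1716 + 0.1924 + 0.2176 + 0.2244 + 0.2356 + 0.2304 + 0.2244 + 0.21 + 0.1924 + 0.2496 + 0.2016 = 2.35
KR-20 = (k/(k-1)) * (1 - Sum(p_i*q_i) / Var_total)
= (11/10) * (1 - 2.35/6.02)
= 1.1 * 0.6096
KR-20 = 0.6706

0.6706


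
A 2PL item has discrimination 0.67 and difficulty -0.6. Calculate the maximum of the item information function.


For 2PL, max info at theta = b = -0.6
I_max = a^2 / 4 = 0.67^2 / 4
= 0.4489 / 4
I_max = 0.1122

0.1122


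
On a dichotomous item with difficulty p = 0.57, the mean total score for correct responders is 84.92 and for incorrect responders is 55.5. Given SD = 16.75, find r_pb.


q = 1 - p = 0.43
rpb = ((M1 - M0) / SD) * sqrt(p * q)
rpb = ((84.92 - 55.5) / 16.75) * sqrt(0.57 * 0.43)
rpb = 0.8696

0.8696


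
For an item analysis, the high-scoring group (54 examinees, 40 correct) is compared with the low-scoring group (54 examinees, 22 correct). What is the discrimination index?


p_upper = 40/54 = 0.7407
p_lower = 22/54 = 0.4074
D = 0.7407 - 0.4074 = 0.3333

0.3333


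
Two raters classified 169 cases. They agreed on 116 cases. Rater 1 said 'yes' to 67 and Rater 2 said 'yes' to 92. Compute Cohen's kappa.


P_o = 116/169 = 0.686391
P_e = (67*92 + 102*77) / 28561 = 0.490809
kappa = (P_o - P_e) / (1 - P_e)
kappa = (0.686391 - 0.490809) / (1 - 0.490809)
kappa = 0.3841

0.3841


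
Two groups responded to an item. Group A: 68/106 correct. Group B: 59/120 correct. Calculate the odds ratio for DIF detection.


Odds_A = 68/38 = 1.7895
Odds_B = 59/61 = 0.9672
OR = Odds_A / Odds_B = 1.7895 / 0.9672
Exactly, OR = (68 * 61) / (38 * 59) = 4148 / 2242
OR = 1.8501

1.8501


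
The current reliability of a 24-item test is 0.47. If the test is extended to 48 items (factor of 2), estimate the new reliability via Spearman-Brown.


r_new = (n * rxx) / (1 + (n-1) * rxx)
r_new = (2 * 0.47) / (1 + 1 * 0.47)
r_new = 0.94 / 1.47
r_new = 0.6395

0.6395


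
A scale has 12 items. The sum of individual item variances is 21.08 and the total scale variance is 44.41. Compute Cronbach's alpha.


alpha = (k/(k-1)) * (1 - sum(si^2)/s_total^2)
= (12/11) * (1 - 21.08/44.41)
alpha = 0.5731

0.5731


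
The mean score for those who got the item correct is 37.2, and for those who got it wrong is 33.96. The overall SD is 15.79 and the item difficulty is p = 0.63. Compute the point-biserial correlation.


q = 1 - p = 0.37
rpb = ((M1 - M0) / SD) * sqrt(p * q)
rpb = ((37.2 - 33.96) / 15.79) * sqrt(0.63 * 0.37)
rpb = 0.0991

0.0991


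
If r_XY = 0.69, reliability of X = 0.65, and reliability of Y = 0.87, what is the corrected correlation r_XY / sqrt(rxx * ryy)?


r_corrected = rxy / sqrt(rxx * ryy)
= 0.69 / sqrt(0.65 * 0.87)
= 0.69 / sqrt(0.5655)
= 0.69 / 0.751997
r_corrected = 0.9176

0.9176


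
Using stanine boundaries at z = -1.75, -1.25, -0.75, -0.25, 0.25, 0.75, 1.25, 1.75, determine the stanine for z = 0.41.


Stanine boundaries: [-1.75, -1.25, -0.75, -0.25, 0.25, 0.75, 1.25, 1.75]
z = 0.41
Check each boundary:
  z >= -1.75 -> could be stanine 2
  z >= -1.25 -> could be stanine 3
  z >= -0.75 -> could be stanine 4
  z >= -0.25 -> could be stanine 5
  z >= 0.25 -> could be stanine 6
  z < 0.75
  z < 1.25
  z < 1.75
Highest qualifying boundary gives stanine = 6

6


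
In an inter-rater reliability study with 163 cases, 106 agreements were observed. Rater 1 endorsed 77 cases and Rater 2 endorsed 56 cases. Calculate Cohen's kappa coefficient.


P_o = 106/163 = 0.650307
P_e = (77*56 + 86*107) / 26569 = 0.508638
kappa = (P_o - P_e) / (1 - P_e)
kappa = (0.650307 - 0.508638) / (1 - 0.508638)
kappa = 0.2883

0.2883


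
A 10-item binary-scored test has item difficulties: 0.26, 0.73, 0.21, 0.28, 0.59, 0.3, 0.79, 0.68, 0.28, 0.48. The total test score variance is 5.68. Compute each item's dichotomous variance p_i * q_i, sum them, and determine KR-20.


For each item, compute p_i * q_i:
  Item 1: 0.26 * 0.74 = 0.1924
  Item 2: 0.73 * 0.27 = 0.1971
  Item 3: 0.21 * 0.79 = 0.1659
  Item 4: 0.28 * 0.72 = 0.2016
  Item 5: 0.59 * 0.41 = 0.2419
  Item 6: 0.3 * 0.7 = 0.21
  Item 7: 0.79 * 0.21 = 0.1659
  Item 8: 0.68 * 0.32 = 0.2176
  Item 9: 0.28 * 0.72 = 0.2016
  Item 10: 0.48 * 0.52 = 0.2496
Sum(p_i * q_i) = 0.1924 + 0.1971 + 0.1659 + 0.2016 + 0.2419 + 0.21 + 0.1659 + 0.2176 + 0.2016 + 0.2496 = 2.0436
KR-20 = (k/(k-1)) * (1 - Sum(p_i*q_i) / Var_total)
= (10/9) * (1 - 2.0436/5.68)
= 1.1111 * 0.6402
KR-20 = 0.7113

0.7113


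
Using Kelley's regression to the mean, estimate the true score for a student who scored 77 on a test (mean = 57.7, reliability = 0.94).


T_est = rxx * X + (1 - rxx) * mean
T_est = 0.94 * 77 + 0.06 * 57.7
T_est = 72.38 + 3.462
T_est = 75.842

75.842


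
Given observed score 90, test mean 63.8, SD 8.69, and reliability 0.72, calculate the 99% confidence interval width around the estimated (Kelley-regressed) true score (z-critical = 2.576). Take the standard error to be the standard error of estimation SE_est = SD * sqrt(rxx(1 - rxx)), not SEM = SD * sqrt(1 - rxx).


True score estimate = 0.72*90 + 0.28*63.8 = 82.664
SE_est = SD * sqrt(rxx * (1 - rxx)) = 8.69 * sqrt(0.72 * 0.28) = 8.69 * sqrt(0.2016) = 3.9018
CI = T_est +/- z * SE_est, so width = 2 * z * SE_est = 2 * 2.576 * 3.9018
Width = 20.1021

20.1021


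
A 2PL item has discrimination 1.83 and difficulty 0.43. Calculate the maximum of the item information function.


For 2PL, max info at theta = b = 0.43
I_max = a^2 / 4 = 1.83^2 / 4
= 3.3489 / 4
I_max = 0.8372

0.8372


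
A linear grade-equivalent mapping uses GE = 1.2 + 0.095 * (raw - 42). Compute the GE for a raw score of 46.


raw - median = 46 - 42 = 4
slope * diff = 0.095 * 4 = 0.38
GE = 1.2 + 0.38
GE = 1.58

1.58


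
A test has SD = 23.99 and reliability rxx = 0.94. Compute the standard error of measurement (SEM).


SEM = SD * sqrt(1 - rxx)
SEM = 23.99 * sqrt(1 - 0.94)
SEM = 23.99 * sqrt(0.06) = 23.99 * 0.244949
SEM = 5.8763

5.8763


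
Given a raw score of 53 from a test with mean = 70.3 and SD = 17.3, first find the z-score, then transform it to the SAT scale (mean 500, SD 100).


z = (X - mean) / SD = (53 - 70.3) / 17.3
z = -17.3 / 17.3
z = -1.0
SAT-scale = SAT = 500 + 100z
Carry z at full precision (z = -17.3 / 17.3) into the conversion:
SAT-scale = 500 + 100 * (-17.3 / 17.3) = 500 + -1730 / 17.3
SAT-scale = 500 + -100.0
SAT-scale = 400.0

400.0


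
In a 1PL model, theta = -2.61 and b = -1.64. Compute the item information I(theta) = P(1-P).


P = 1/(1+exp(-(-2.61--1.64))) = 0.2749
I = P*(1-P) = 0.2749 * 0.7251
I = 0.1993

0.1993


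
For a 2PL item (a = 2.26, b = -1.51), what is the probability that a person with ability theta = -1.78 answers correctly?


a*(theta - b) = 2.26 * (-1.78 - -1.51) = -0.6102
exp(--0.6102) = 1.8408
P = 1 / (1 + 1.8408)
P = 0.352

0.352


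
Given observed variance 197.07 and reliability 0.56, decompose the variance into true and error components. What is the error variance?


var_true = rxx * var_obs = 0.56 * 197.07 = 110.3592
var_error = var_obs - var_true
var_error = 197.07 - 110.3592
var_error = 86.7108

86.7108


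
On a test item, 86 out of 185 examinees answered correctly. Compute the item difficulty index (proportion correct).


Item difficulty p = number correct / total examinees
p = 86 / 185
p = 0.4649

0.4649


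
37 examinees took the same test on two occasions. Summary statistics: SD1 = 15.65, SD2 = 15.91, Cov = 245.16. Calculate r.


r = cov(X,Y) / (SD_X * SD_Y)
r = 245.16 / (15.65 * 15.91)
r = 245.16 / 248.9915
r = 0.9846

0.9846


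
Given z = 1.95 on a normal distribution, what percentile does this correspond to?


CDF(z) = 0.5 * (1 + erf(z/sqrt(2)))
erf(1.3789) = 0.9488
CDF = 0.9744
Percentile rank = 0.9744 * 100 = 97.44

97.44


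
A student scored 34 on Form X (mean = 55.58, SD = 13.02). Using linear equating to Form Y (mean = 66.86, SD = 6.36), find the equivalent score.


slope = SD_Y / SD_X = 6.36 / 13.02 ~ 0.4885
intercept = mean_Y - slope * mean_X = 66.86 - (6.36 / 13.02) * 55.58 ~ 39.7103
Y = slope * X + intercept. To avoid rounding drift from the rounded slope/intercept, evaluate the equivalent form Y = mean_Y + SD_Y * (X - mean_X) / SD_X at full precision:
Y = 66.86 + 6.36 * (34 - 55.58) / 13.02
Y = 66.86 - 6.36 * 21.58 / 13.02
Y = 66.86 - 137.2488 / 13.02
Y = 66.86 - 10.5414
Y = 56.3186

56.3186


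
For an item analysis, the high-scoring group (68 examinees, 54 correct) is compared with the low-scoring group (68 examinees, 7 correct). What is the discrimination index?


p_upper = 54/68 = 0.7941
p_lower = 7/68 = 0.1029
D = 0.7941 - 0.1029 = 0.6912

0.6912


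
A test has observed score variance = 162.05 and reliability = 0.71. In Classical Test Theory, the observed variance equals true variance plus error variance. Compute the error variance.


var_true = rxx * var_obs = 0.71 * 162.05 = 115.0555
var_error = var_obs - var_true
var_error = 162.05 - 115.0555
var_error = 46.9945

46.9945


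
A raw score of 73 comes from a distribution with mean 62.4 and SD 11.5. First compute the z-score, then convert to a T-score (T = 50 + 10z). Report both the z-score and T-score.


z = (X - mean) / SD = (73 - 62.4) / 11.5
z = 10.6 / 11.5
z = 0.9217
T-score = T = 50 + 10z
Carry z at full precision (z = 10.6 / 11.5) into the conversion:
T-score = 50 + 10 * (10.6 / 11.5) = 50 + 106 / 11.5
T-score = 50 + 9.2174
T-score = 59.2174

59.2174


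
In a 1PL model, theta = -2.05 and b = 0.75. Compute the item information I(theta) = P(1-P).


P = 1/(1+exp(-(-2.05-0.75))) = 0.0573
I = P*(1-P) = 0.0573 * 0.9427
I = 0.054

0.054


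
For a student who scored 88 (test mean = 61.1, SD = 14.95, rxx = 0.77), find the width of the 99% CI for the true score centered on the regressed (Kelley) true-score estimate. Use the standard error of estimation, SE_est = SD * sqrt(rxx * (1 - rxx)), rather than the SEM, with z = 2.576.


True score estimate = 0.77*88 + 0.23*61.1 = 81.813
SE_est = SD * sqrt(rxx * (1 - rxx)) = 14.95 * sqrt(0.77 * 0.23) = 14.95 * sqrt(0.1771) = 6.291446
CI = T_est +/- z * SE_est, so width = 2 * z * SE_est = 2 * 2.576 * 6.291446
Width = 32.4135

32.4135


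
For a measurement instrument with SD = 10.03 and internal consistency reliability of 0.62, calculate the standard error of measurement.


SEM = SD * sqrt(1 - rxx)
SEM = 10.03 * sqrt(1 - 0.62)
SEM = 10.03 * sqrt(0.38) = 10.03 * 0.616441
SEM = 6.1829

6.1829


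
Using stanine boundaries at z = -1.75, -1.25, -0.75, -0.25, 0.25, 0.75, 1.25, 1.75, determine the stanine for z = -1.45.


Stanine boundaries: [-1.75, -1.25, -0.75, -0.25, 0.25, 0.75, 1.25, 1.75]
z = -1.45
Check each boundary:
  z >= -1.75 -> could be stanine 2
  z < -1.25
  z < -0.75
  z < -0.25
  z < 0.25
  z < 0.75
  z < 1.25
  z < 1.75
Highest qualifying boundary gives stanine = 2

2


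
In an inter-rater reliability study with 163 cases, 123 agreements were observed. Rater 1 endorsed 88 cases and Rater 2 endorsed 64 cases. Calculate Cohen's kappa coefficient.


P_o = 123/163 = 0.754601
P_e = (88*64 + 75*99) / 26569 = 0.491437
kappa = (P_o - P_e) / (1 - P_e)
kappa = (0.754601 - 0.491437) / (1 - 0.491437)
kappa = 0.5175

0.5175


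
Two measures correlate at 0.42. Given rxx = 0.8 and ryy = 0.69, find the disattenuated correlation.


r_corrected = rxy / sqrt(rxx * ryy)
= 0.42 / sqrt(0.8 * 0.69)
= 0.42 / sqrt(0.552)
= 0.42 / 0.742967
r_corrected = 0.5653

0.5653


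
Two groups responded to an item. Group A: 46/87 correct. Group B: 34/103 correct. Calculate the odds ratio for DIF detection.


Odds_A = 46/41 = 1.122
Odds_B = 34/69 = 0.4928
OR = Odds_A / Odds_B = 1.122 / 0.4928
Exactly, OR = (46 * 69) / (41 * 34) = 3174 / 1394
OR = 2.2769

2.2769


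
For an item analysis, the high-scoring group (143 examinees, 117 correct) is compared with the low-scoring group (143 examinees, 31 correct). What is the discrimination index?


p_upper = 117/143 = 0.8182
p_lower = 31/143 = 0.2168
D = 0.8182 - 0.2168 = 0.6014

0.6014


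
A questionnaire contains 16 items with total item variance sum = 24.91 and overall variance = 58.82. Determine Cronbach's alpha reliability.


alpha = (k/(k-1)) * (1 - sum(si^2)/s_total^2)
= (16/15) * (1 - 24.91/58.82)
alpha = 0.6149

0.6149


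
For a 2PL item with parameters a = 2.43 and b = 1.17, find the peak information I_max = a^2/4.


For 2PL, max info at theta = b = 1.17
I_max = a^2 / 4 = 2.43^2 / 4
= 5.9049 / 4
I_max = 1.4762

1.4762


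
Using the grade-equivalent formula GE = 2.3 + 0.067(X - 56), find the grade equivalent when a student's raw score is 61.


raw - median = 61 - 56 = 5
slope * diff = 0.067 * 5 = 0.335
GE = 2.3 + 0.335
GE = 2.635

2.635


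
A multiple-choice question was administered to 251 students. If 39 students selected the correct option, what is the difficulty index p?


Item difficulty p = number correct / total examinees
p = 39 / 251
p = 0.1554

0.1554


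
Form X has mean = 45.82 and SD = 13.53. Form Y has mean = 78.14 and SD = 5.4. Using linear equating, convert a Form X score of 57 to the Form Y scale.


slope = SD_Y / SD_X = 5.4 / 13.53 ~ 0.3991
intercept = mean_Y - slope * mean_X = 78.14 - (5.4 / 13.53) * 45.82 ~ 59.8526
Y = slope * X + intercept. To avoid rounding drift from the rounded slope/intercept, evaluate the equivalent form Y = mean_Y + SD_Y * (X - mean_X) / SD_X at full precision:
Y = 78.14 + 5.4 * (57 - 45.82) / 13.53
Y = 78.14 + 5.4 * 11.18 / 13.53
Y = 78.14 + 60.372 / 13.53
Y = 78.14 + 4.4621
Y = 82.6021

82.6021


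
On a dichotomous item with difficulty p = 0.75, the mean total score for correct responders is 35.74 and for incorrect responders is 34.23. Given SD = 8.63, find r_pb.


q = 1 - p = 0.25
rpb = ((M1 - M0) / SD) * sqrt(p * q)
rpb = ((35.74 - 34.23) / 8.63) * sqrt(0.75 * 0.25)
rpb = 0.0758

0.0758


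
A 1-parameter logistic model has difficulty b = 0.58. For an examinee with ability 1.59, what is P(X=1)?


theta - b = 1.59 - 0.58 = 1.01
exp(-(theta - b)) = exp(-1.01) = 0.3642
P = 1 / (1 + 0.3642)
P = 0.733

0.733


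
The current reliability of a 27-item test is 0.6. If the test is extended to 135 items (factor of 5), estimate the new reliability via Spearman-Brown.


r_new = (n * rxx) / (1 + (n-1) * rxx)
r_new = (5 * 0.6) / (1 + 4 * 0.6)
r_new = 3.0 / 3.4
r_new = 0.8824

0.8824


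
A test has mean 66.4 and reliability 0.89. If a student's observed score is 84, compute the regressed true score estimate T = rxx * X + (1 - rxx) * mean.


T_est = rxx * X + (1 - rxx) * mean
T_est = 0.89 * 84 + 0.11 * 66.4
T_est = 74.76 + 7.304
T_est = 82.064

82.064


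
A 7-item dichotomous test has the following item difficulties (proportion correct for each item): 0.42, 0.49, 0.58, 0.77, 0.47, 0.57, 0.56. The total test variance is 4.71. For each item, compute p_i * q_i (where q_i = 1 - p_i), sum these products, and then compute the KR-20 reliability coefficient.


For each item, compute p_i * q_i:
  Item 1: 0.42 * 0.58 = 0.2436
  Item 2: 0.49 * 0.51 = 0.2499
  Item 3: 0.58 * 0.42 = 0.2436
  Item 4: 0.77 * 0.23 = 0.1771
  Item 5: 0.47 * 0.53 = 0.2491
  Item 6: 0.57 * 0.43 = 0.2451
  Item 7: 0.56 * 0.44 = 0.2464
Sum(p_i * q_i) = 0.2436 + 0.2499 + 0.2436 + 0.1771 + 0.2491 + 0.2451 + 0.2464 = 1.6548
KR-20 = (k/(k-1)) * (1 - Sum(p_i*q_i) / Var_total)
= (7/6) * (1 - 1.6548/4.71)
= 1.1667 * 0.6487
KR-20 = 0.7568

0.7568


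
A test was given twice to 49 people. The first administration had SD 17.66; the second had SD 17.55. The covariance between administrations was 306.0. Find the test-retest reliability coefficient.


r = cov(X,Y) / (SD_X * SD_Y)
r = 306.0 / (17.66 * 17.55)
r = 306.0 / 309.933
r = 0.9873

0.9873


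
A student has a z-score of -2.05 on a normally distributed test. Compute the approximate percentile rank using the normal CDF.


CDF(z) = 0.5 * (1 + erf(z/sqrt(2)))
erf(-1.4496) = -0.9596
CDF = 0.0202
Percentile rank = 0.0202 * 100 = 2.02

2.02


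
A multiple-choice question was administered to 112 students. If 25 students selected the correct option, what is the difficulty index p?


Item difficulty p = number correct / total examinees
p = 25 / 112
p = 0.2232

0.2232


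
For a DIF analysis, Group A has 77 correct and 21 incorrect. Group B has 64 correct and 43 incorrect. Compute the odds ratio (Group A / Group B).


Odds_A = 77/21 = 3.6667
Odds_B = 64/43 = 1.4884
OR = Odds_A / Odds_B = 3.6667 / 1.4884
Exactly, OR = (77 * 43) / (21 * 64) = 3311 / 1344
OR = 2.4635

2.4635


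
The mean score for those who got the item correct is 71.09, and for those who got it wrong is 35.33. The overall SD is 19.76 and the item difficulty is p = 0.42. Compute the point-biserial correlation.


q = 1 - p = 0.58
rpb = ((M1 - M0) / SD) * sqrt(p * q)
rpb = ((71.09 - 35.33) / 19.76) * sqrt(0.42 * 0.58)
rpb = 0.8932

0.8932


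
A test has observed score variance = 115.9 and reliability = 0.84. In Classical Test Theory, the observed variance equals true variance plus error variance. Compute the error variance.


var_true = rxx * var_obs = 0.84 * 115.9 = 97.356
var_error = var_obs - var_true
var_error = 115.9 - 97.356
var_error = 18.544

18.544


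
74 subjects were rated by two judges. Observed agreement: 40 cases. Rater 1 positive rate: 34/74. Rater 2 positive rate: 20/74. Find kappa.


P_o = 40/74 = 0.540541
P_e = (34*20 + 40*54) / 5476 = 0.518627
kappa = (P_o - P_e) / (1 - P_e)
kappa = (0.540541 - 0.518627) / (1 - 0.518627)
kappa = 0.0455

0.0455


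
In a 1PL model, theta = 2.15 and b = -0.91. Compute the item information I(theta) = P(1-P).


P = 1/(1+exp(-(2.15--0.91))) = 0.9552
I = P*(1-P) = 0.9552 * 0.0448
I = 0.0428

0.0428


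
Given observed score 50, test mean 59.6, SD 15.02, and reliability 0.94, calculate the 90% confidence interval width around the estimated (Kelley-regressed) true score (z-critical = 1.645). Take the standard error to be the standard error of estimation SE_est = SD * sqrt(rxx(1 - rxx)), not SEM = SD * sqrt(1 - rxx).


True score estimate = 0.94*50 + 0.06*59.6 = 50.576
SE_est = SD * sqrt(rxx * (1 - rxx)) = 15.02 * sqrt(0.94 * 0.06) = 15.02 * sqrt(0.0564) = 3.567052
CI = T_est +/- z * SE_est, so width = 2 * z * SE_est = 2 * 1.645 * 3.567052
Width = 11.7356

11.7356


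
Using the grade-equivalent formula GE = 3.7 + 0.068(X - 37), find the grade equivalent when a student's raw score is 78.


raw - median = 78 - 37 = 41
slope * diff = 0.068 * 41 = 2.788
GE = 3.7 + 2.788
GE = 6.488

6.488


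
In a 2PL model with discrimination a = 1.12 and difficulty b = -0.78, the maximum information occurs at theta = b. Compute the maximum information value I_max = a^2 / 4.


For 2PL, max info at theta = b = -0.78
I_max = a^2 / 4 = 1.12^2 / 4
= 1.2544 / 4
I_max = 0.3136

0.3136
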